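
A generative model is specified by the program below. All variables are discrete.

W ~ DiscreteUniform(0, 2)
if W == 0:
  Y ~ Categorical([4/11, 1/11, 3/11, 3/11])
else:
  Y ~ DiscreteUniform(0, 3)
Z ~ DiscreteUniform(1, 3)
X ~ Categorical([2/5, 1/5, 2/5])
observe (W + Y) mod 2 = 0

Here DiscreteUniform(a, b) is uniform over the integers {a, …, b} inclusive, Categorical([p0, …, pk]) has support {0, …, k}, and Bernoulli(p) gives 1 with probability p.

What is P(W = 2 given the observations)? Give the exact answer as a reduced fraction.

Enumerate traces; 54 have nonzero weight after conditioning:
  (W=0, Y=0, Z=1, X=0) weight 8/495
  (W=0, Y=0, Z=1, X=1) weight 4/495
  (W=0, Y=0, Z=1, X=2) weight 8/495
  (W=0, Y=0, Z=2, X=0) weight 8/495
  (W=0, Y=0, Z=2, X=1) weight 4/495
  (W=0, Y=0, Z=2, X=2) weight 8/495
  (W=0, Y=0, Z=3, X=0) weight 8/495
  (W=0, Y=0, Z=3, X=1) weight 4/495
  (W=1, Y=1, Z=1, X=0) weight 1/90
  (W=2, Y=0, Z=1, X=0) weight 1/90
  … 44 more
Group by W:
  weight(W=0) = 7/33
  weight(W=1) = 1/6
  weight(W=2) = 1/6
Total weight = 7/33 + 1/6 + 1/6 = 6/11
P(W=0 | obs) = 7/33 / 6/11 = 7/18
P(W=1 | obs) = 1/6 / 6/11 = 11/36
P(W=2 | obs) = 1/6 / 6/11 = 11/36

P(W = 2 | obs) = 11/36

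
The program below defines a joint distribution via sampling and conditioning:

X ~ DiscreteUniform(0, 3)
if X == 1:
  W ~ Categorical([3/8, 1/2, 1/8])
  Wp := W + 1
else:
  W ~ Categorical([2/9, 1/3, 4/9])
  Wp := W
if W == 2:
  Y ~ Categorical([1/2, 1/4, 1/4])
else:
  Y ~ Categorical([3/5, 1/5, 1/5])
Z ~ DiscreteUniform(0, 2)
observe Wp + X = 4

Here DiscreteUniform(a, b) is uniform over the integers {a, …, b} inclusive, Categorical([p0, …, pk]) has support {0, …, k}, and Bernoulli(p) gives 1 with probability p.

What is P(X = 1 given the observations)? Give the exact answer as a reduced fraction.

P(X = 1 | obs) = 9/65

Enumerate traces; 27 have nonzero weight after conditioning:
  (X=1, W=2, Y=0, Z=0) weight 1/192
  (X=1, W=2, Y=0, Z=1) weight 1/192
  (X=1, W=2, Y=0, Z=2) weight 1/192
  (X=1, W=2, Y=1, Z=0) weight 1/384
  (X=1, W=2, Y=1, Z=1) weight 1/384
  (X=1, W=2, Y=1, Z=2) weight 1/384
  (X=1, W=2, Y=2, Z=0) weight 1/384
  (X=1, W=2, Y=2, Z=1) weight 1/384
  (X=2, W=2, Y=0, Z=0) weight 1/54
  (X=3, W=1, Y=0, Z=0) weight 1/60
  … 17 more
Group by X:
  weight(X=1) = 1/32
  weight(X=2) = 1/9
  weight(X=3) = 1/12
Total weight = 1/32 + 1/9 + 1/12 = 65/288
P(X=1 | obs) = 1/32 / 65/288 = 9/65
P(X=2 | obs) = 1/9 / 65/288 = 32/65
P(X=3 | obs) = 1/12 / 65/288 = 24/65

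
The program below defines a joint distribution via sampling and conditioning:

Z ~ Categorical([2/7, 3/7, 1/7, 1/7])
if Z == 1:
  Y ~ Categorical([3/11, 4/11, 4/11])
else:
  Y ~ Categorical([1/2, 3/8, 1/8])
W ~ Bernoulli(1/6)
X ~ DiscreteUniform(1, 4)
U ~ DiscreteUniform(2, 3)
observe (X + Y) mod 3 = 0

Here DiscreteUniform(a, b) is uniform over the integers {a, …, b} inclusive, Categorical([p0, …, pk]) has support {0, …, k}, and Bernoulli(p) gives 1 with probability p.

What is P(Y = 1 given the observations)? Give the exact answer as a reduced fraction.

P(Y = 1 | obs) = 19/63

Enumerate traces; 64 have nonzero weight after conditioning:
  (Z=0, Y=0, W=0, X=3, U=2) weight 5/336
  (Z=0, Y=0, W=0, X=3, U=3) weight 5/336
  (Z=0, Y=0, W=1, X=3, U=2) weight 1/336
  (Z=0, Y=0, W=1, X=3, U=3) weight 1/336
  (Z=0, Y=1, W=0, X=2, U=2) weight 5/448
  (Z=0, Y=1, W=0, X=2, U=3) weight 5/448
  (Z=0, Y=1, W=1, X=2, U=2) weight 1/448
  (Z=0, Y=1, W=1, X=2, U=3) weight 1/448
  (Z=0, Y=2, W=0, X=1, U=2) weight 5/1344
  … 55 more
Group by Y:
  weight(Y=0) = 31/308
  weight(Y=1) = 57/616
  weight(Y=2) = 5/44
Total weight = 31/308 + 57/616 + 5/44 = 27/88
P(Y=0 | obs) = 31/308 / 27/88 = 62/189
P(Y=1 | obs) = 57/616 / 27/88 = 19/63
P(Y=2 | obs) = 5/44 / 27/88 = 10/27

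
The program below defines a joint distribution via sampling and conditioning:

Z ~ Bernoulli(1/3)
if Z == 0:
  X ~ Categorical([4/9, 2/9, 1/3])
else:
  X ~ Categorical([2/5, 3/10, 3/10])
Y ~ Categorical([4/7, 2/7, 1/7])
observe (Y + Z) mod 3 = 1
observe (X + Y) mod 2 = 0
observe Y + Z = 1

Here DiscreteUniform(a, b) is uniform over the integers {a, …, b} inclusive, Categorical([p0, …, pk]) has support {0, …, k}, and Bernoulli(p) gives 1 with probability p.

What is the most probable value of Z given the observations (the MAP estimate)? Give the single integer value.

Enumerate traces; 3 have nonzero weight after conditioning:
  (Z=0, X=1, Y=1) weight 8/189
  (Z=1, X=0, Y=0) weight 8/105
  (Z=1, X=2, Y=0) weight 2/35
Group by Z:
  weight(Z=0) = 8/189
  weight(Z=1) = 2/15
Total weight = 8/189 + 2/15 = 166/945
P(Z=0 | obs) = 8/189 / 166/945 = 20/83
P(Z=1 | obs) = 2/15 / 166/945 = 63/83
argmax = 1

argmax_v P(Z = v | obs) = 1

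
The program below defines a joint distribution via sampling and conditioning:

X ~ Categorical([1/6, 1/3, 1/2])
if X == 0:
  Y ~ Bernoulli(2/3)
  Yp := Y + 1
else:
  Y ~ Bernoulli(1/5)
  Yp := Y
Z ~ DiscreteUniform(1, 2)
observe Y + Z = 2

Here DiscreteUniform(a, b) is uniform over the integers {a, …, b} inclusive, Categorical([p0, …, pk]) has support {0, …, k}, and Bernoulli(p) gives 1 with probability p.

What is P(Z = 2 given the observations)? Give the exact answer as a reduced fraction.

Enumerate traces; 6 have nonzero weight after conditioning:
  (X=0, Y=0, Z=2) weight 1/36
  (X=0, Y=1, Z=1) weight 1/18
  (X=1, Y=0, Z=2) weight 2/15
  (X=1, Y=1, Z=1) weight 1/30
  (X=2, Y=0, Z=2) weight 1/5
  (X=2, Y=1, Z=1) weight 1/20
Group by Z:
  weight(Z=1) = 5/36
  weight(Z=2) = 13/36
Total weight = 5/36 + 13/36 = 1/2
P(Z=1 | obs) = 5/36 / 1/2 = 5/18
P(Z=2 | obs) = 13/36 / 1/2 = 13/18

P(Z = 2 | obs) = 13/18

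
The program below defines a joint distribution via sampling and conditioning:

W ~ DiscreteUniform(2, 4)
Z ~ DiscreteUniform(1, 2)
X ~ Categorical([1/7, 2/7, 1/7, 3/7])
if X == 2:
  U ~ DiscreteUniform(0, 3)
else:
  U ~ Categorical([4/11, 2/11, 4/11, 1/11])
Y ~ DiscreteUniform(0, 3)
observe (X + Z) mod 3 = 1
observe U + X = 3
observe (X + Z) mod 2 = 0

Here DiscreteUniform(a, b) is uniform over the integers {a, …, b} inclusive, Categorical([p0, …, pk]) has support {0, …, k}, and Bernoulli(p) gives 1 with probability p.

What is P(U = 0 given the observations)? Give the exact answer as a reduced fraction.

Enumerate traces; 24 have nonzero weight after conditioning:
  (W=2, Z=1, X=3, U=0, Y=0) weight 1/154
  (W=2, Z=1, X=3, U=0, Y=1) weight 1/154
  (W=2, Z=1, X=3, U=0, Y=2) weight 1/154
  (W=2, Z=1, X=3, U=0, Y=3) weight 1/154
  (W=2, Z=2, X=2, U=1, Y=0) weight 1/672
  (W=2, Z=2, X=2, U=1, Y=1) weight 1/672
  (W=2, Z=2, X=2, U=1, Y=2) weight 1/672
  (W=2, Z=2, X=2, U=1, Y=3) weight 1/672
  … 16 more
Group by U:
  weight(U=0) = 6/77
  weight(U=1) = 1/56
Total weight = 6/77 + 1/56 = 59/616
P(U=0 | obs) = 6/77 / 59/616 = 48/59
P(U=1 | obs) = 1/56 / 59/616 = 11/59

P(U = 0 | obs) = 48/59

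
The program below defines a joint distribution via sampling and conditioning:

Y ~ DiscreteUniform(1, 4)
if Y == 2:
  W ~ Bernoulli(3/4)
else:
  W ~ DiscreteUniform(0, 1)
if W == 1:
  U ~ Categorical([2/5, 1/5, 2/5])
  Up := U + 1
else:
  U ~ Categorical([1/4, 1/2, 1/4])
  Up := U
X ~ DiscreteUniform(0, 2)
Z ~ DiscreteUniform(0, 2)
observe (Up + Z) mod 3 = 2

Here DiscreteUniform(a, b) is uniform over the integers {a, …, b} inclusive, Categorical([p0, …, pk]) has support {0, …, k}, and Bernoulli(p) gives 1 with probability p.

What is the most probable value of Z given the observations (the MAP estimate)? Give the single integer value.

argmax_v P(Z = v | obs) = 1

Enumerate traces; 72 have nonzero weight after conditioning:
  (Y=1, W=0, U=0, X=0, Z=2) weight 1/288
  (Y=1, W=0, U=0, X=1, Z=2) weight 1/288
  (Y=1, W=0, U=0, X=2, Z=2) weight 1/288
  (Y=1, W=0, U=1, X=0, Z=1) weight 1/144
  (Y=1, W=0, U=1, X=1, Z=1) weight 1/144
  (Y=1, W=0, U=1, X=2, Z=1) weight 1/144
  (Y=1, W=0, U=2, X=0, Z=0) weight 1/288
  (Y=1, W=0, U=2, X=1, Z=0) weight 1/288
  … 64 more
Group by Z:
  weight(Z=0) = 71/960
  weight(Z=1) = 71/480
  weight(Z=2) = 107/960
Total weight = 71/960 + 71/480 + 107/960 = 1/3
P(Z=0 | obs) = 71/960 / 1/3 = 71/320
P(Z=1 | obs) = 71/480 / 1/3 = 71/160
P(Z=2 | obs) = 107/960 / 1/3 = 107/320
argmax = 1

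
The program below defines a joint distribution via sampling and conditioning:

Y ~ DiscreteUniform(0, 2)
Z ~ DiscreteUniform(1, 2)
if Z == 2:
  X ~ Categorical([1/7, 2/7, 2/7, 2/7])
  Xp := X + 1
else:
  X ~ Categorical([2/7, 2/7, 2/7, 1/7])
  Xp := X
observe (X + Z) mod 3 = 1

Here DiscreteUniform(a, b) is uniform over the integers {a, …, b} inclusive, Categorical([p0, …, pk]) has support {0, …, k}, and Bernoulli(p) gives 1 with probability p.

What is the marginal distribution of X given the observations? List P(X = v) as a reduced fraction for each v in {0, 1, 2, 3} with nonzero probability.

P(X=0) = 2/5, P(X=2) = 2/5, P(X=3) = 1/5

Enumerate traces; 9 have nonzero weight after conditioning:
  (Y=0, Z=1, X=0) weight 1/21
  (Y=0, Z=1, X=3) weight 1/42
  (Y=0, Z=2, X=2) weight 1/21
  (Y=1, Z=1, X=0) weight 1/21
  (Y=1, Z=1, X=3) weight 1/42
  (Y=1, Z=2, X=2) weight 1/21
  (Y=2, Z=1, X=0) weight 1/21
  (Y=2, Z=1, X=3) weight 1/42
  … 1 more
Group by X:
  weight(X=0) = 1/7
  weight(X=2) = 1/7
  weight(X=3) = 1/14
Total weight = 1/7 + 1/7 + 1/14 = 5/14
P(X=0 | obs) = 1/7 / 5/14 = 2/5
P(X=2 | obs) = 1/7 / 5/14 = 2/5
P(X=3 | obs) = 1/14 / 5/14 = 1/5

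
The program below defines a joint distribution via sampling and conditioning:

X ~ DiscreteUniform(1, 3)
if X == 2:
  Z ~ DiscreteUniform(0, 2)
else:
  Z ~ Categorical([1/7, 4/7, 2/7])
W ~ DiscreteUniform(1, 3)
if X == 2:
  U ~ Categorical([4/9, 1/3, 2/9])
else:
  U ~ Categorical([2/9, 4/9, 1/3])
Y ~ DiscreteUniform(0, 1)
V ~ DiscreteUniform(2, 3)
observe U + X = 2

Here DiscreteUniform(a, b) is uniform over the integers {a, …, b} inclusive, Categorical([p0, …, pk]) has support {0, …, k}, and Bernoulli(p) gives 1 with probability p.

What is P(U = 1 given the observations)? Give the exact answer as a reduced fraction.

P(U = 1 | obs) = 1/2

Enumerate traces; 72 have nonzero weight after conditioning:
  (X=1, Z=0, W=1, U=1, Y=0, V=2) weight 1/567
  (X=1, Z=0, W=1, U=1, Y=0, V=3) weight 1/567
  (X=1, Z=0, W=1, U=1, Y=1, V=2) weight 1/567
  (X=1, Z=0, W=1, U=1, Y=1, V=3) weight 1/567
  (X=1, Z=0, W=2, U=1, Y=0, V=2) weight 1/567
  (X=1, Z=0, W=2, U=1, Y=0, V=3) weight 1/567
  (X=1, Z=0, W=2, U=1, Y=1, V=2) weight 1/567
  (X=1, Z=0, W=2, U=1, Y=1, V=3) weight 1/567
  (X=2, Z=0, W=1, U=0, Y=0, V=2) weight 1/243
  … 63 more
Group by U:
  weight(U=0) = 4/27
  weight(U=1) = 4/27
Total weight = 4/27 + 4/27 = 8/27
P(U=0 | obs) = 4/27 / 8/27 = 1/2
P(U=1 | obs) = 4/27 / 8/27 = 1/2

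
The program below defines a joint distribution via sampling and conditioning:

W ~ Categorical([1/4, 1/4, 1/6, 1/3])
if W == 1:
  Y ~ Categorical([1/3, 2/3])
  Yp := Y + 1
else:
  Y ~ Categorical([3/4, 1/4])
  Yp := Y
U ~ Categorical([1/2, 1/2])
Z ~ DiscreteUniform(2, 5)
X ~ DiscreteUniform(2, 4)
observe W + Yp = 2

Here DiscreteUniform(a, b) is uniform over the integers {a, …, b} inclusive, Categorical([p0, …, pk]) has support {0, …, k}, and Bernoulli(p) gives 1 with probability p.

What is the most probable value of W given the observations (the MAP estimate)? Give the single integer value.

Enumerate traces; 48 have nonzero weight after conditioning:
  (W=1, Y=0, U=0, Z=2, X=2) weight 1/288
  (W=1, Y=0, U=0, Z=2, X=3) weight 1/288
  (W=1, Y=0, U=0, Z=2, X=4) weight 1/288
  (W=1, Y=0, U=0, Z=3, X=2) weight 1/288
  (W=1, Y=0, U=0, Z=3, X=3) weight 1/288
  (W=1, Y=0, U=0, Z=3, X=4) weight 1/288
  (W=1, Y=0, U=0, Z=4, X=2) weight 1/288
  (W=1, Y=0, U=0, Z=4, X=3) weight 1/288
  (W=2, Y=0, U=0, Z=2, X=2) weight 1/192
  … 39 more
Group by W:
  weight(W=1) = 1/12
  weight(W=2) = 1/8
Total weight = 1/12 + 1/8 = 5/24
P(W=1 | obs) = 1/12 / 5/24 = 2/5
P(W=2 | obs) = 1/8 / 5/24 = 3/5
argmax = 2

argmax_v P(W = v | obs) = 2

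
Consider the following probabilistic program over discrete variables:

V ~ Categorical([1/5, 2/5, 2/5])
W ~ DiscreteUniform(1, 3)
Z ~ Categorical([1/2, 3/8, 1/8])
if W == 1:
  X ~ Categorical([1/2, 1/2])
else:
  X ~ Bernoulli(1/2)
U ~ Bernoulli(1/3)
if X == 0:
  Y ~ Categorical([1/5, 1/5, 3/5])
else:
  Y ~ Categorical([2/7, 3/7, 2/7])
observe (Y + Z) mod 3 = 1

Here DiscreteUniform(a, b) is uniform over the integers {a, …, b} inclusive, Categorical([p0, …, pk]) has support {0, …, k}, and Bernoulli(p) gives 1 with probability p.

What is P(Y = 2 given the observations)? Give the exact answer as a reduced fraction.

Enumerate traces; 108 have nonzero weight after conditioning:
  (V=0, W=1, Z=0, X=0, U=0, Y=1) weight 1/450
  (V=0, W=1, Z=0, X=0, U=1, Y=1) weight 1/900
  (V=0, W=1, Z=0, X=1, U=0, Y=1) weight 1/210
  (V=0, W=1, Z=0, X=1, U=1, Y=1) weight 1/420
  (V=0, W=1, Z=1, X=0, U=0, Y=0) weight 1/600
  (V=0, W=1, Z=1, X=0, U=1, Y=0) weight 1/1200
  (V=0, W=1, Z=1, X=1, U=0, Y=0) weight 1/420
  (V=0, W=1, Z=1, X=1, U=1, Y=0) weight 1/840
  (V=0, W=1, Z=2, X=0, U=0, Y=2) weight 1/600
  … 99 more
Group by Y:
  weight(Y=0) = 51/560
  weight(Y=1) = 11/70
  weight(Y=2) = 31/560
Total weight = 51/560 + 11/70 + 31/560 = 17/56
P(Y=0 | obs) = 51/560 / 17/56 = 3/10
P(Y=1 | obs) = 11/70 / 17/56 = 44/85
P(Y=2 | obs) = 31/560 / 17/56 = 31/170

P(Y = 2 | obs) = 31/170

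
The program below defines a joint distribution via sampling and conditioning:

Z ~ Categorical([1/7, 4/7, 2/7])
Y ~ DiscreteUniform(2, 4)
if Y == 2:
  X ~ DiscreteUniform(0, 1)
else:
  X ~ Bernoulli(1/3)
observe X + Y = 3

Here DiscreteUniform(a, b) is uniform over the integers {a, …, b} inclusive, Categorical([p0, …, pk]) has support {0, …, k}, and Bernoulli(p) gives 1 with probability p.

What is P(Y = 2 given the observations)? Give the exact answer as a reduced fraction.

P(Y = 2 | obs) = 3/7

Enumerate traces; 6 have nonzero weight after conditioning:
  (Z=0, Y=2, X=1) weight 1/42
  (Z=0, Y=3, X=0) weight 2/63
  (Z=1, Y=2, X=1) weight 2/21
  (Z=1, Y=3, X=0) weight 8/63
  (Z=2, Y=2, X=1) weight 1/21
  (Z=2, Y=3, X=0) weight 4/63
Group by Y:
  weight(Y=2) = 1/6
  weight(Y=3) = 2/9
Total weight = 1/6 + 2/9 = 7/18
P(Y=2 | obs) = 1/6 / 7/18 = 3/7
P(Y=3 | obs) = 2/9 / 7/18 = 4/7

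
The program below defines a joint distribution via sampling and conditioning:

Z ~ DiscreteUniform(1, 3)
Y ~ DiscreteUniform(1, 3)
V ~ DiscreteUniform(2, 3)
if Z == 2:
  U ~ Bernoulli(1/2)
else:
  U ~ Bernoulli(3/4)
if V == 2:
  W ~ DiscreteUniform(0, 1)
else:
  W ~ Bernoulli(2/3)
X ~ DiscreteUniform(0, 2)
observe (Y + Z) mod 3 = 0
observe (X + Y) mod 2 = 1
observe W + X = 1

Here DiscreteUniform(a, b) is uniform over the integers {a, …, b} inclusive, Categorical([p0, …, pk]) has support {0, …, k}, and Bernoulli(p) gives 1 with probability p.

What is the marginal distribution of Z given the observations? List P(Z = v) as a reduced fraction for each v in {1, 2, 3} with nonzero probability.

P(Z=1) = 5/19, P(Z=2) = 7/19, P(Z=3) = 7/19

Enumerate traces; 12 have nonzero weight after conditioning:
  (Z=1, Y=2, V=2, U=0, W=0, X=1) weight 1/432
  (Z=1, Y=2, V=2, U=1, W=0, X=1) weight 1/144
  (Z=1, Y=2, V=3, U=0, W=0, X=1) weight 1/648
  (Z=1, Y=2, V=3, U=1, W=0, X=1) weight 1/216
  (Z=2, Y=1, V=2, U=0, W=1, X=0) weight 1/216
  (Z=2, Y=1, V=2, U=1, W=1, X=0) weight 1/216
  (Z=2, Y=1, V=3, U=0, W=1, X=0) weight 1/162
  (Z=2, Y=1, V=3, U=1, W=1, X=0) weight 1/162
  (Z=3, Y=3, V=2, U=0, W=1, X=0) weight 1/432
  … 3 more
Group by Z:
  weight(Z=1) = 5/324
  weight(Z=2) = 7/324
  weight(Z=3) = 7/324
Total weight = 5/324 + 7/324 + 7/324 = 19/324
P(Z=1 | obs) = 5/324 / 19/324 = 5/19
P(Z=2 | obs) = 7/324 / 19/324 = 7/19
P(Z=3 | obs) = 7/324 / 19/324 = 7/19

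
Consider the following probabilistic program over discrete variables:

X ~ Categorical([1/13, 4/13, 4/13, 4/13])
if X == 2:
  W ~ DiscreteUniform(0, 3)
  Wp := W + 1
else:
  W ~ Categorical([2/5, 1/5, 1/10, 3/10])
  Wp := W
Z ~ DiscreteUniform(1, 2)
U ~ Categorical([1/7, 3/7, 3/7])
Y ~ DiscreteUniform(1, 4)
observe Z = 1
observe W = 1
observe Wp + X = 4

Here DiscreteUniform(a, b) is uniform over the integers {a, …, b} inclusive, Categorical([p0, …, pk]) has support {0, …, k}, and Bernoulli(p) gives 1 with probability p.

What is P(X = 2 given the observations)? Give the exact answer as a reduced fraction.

Enumerate traces; 24 have nonzero weight after conditioning:
  (X=2, W=1, Z=1, U=0, Y=1) weight 1/728
  (X=2, W=1, Z=1, U=0, Y=2) weight 1/728
  (X=2, W=1, Z=1, U=0, Y=3) weight 1/728
  (X=2, W=1, Z=1, U=0, Y=4) weight 1/728
  (X=2, W=1, Z=1, U=1, Y=1) weight 3/728
  (X=2, W=1, Z=1, U=1, Y=2) weight 3/728
  (X=2, W=1, Z=1, U=1, Y=3) weight 3/728
  (X=2, W=1, Z=1, U=1, Y=4) weight 3/728
  (X=3, W=1, Z=1, U=0, Y=1) weight 1/910
  … 15 more
Group by X:
  weight(X=2) = 1/26
  weight(X=3) = 2/65
Total weight = 1/26 + 2/65 = 9/130
P(X=2 | obs) = 1/26 / 9/130 = 5/9
P(X=3 | obs) = 2/65 / 9/130 = 4/9

P(X = 2 | obs) = 5/9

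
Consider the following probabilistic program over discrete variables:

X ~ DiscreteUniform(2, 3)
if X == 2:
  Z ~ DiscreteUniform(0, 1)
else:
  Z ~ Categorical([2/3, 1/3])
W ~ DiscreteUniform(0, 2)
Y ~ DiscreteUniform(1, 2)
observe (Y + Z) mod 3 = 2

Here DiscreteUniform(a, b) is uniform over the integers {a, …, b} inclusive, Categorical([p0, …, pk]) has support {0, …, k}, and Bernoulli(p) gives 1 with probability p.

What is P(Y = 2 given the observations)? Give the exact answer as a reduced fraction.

P(Y = 2 | obs) = 7/12

Enumerate traces; 12 have nonzero weight after conditioning:
  (X=2, Z=0, W=0, Y=2) weight 1/24
  (X=2, Z=0, W=1, Y=2) weight 1/24
  (X=2, Z=0, W=2, Y=2) weight 1/24
  (X=2, Z=1, W=0, Y=1) weight 1/24
  (X=2, Z=1, W=1, Y=1) weight 1/24
  (X=2, Z=1, W=2, Y=1) weight 1/24
  (X=3, Z=0, W=0, Y=2) weight 1/18
  (X=3, Z=0, W=1, Y=2) weight 1/18
  … 4 more
Group by Y:
  weight(Y=1) = 5/24
  weight(Y=2) = 7/24
Total weight = 5/24 + 7/24 = 1/2
P(Y=1 | obs) = 5/24 / 1/2 = 5/12
P(Y=2 | obs) = 7/24 / 1/2 = 7/12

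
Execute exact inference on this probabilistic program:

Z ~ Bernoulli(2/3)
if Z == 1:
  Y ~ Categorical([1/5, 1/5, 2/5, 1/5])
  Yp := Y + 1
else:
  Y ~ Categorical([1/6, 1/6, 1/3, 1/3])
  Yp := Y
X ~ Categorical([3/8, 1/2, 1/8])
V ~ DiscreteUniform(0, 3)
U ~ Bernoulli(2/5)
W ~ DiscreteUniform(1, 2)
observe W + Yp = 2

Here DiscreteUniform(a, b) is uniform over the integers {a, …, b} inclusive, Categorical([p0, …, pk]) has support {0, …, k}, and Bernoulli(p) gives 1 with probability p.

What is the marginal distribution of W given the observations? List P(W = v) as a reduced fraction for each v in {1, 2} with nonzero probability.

P(W=1) = 17/22, P(W=2) = 5/22

Enumerate traces; 72 have nonzero weight after conditioning:
  (Z=0, Y=0, X=0, V=0, U=0, W=2) weight 1/640
  (Z=0, Y=0, X=0, V=0, U=1, W=2) weight 1/960
  (Z=0, Y=0, X=0, V=1, U=0, W=2) weight 1/640
  (Z=0, Y=0, X=0, V=1, U=1, W=2) weight 1/960
  (Z=0, Y=0, X=0, V=2, U=0, W=2) weight 1/640
  (Z=0, Y=0, X=0, V=2, U=1, W=2) weight 1/960
  (Z=0, Y=0, X=0, V=3, U=0, W=2) weight 1/640
  (Z=0, Y=0, X=0, V=3, U=1, W=2) weight 1/960
  (Z=0, Y=1, X=0, V=0, U=0, W=1) weight 1/640
  … 63 more
Group by W:
  weight(W=1) = 17/180
  weight(W=2) = 1/36
Total weight = 17/180 + 1/36 = 11/90
P(W=1 | obs) = 17/180 / 11/90 = 17/22
P(W=2 | obs) = 1/36 / 11/90 = 5/22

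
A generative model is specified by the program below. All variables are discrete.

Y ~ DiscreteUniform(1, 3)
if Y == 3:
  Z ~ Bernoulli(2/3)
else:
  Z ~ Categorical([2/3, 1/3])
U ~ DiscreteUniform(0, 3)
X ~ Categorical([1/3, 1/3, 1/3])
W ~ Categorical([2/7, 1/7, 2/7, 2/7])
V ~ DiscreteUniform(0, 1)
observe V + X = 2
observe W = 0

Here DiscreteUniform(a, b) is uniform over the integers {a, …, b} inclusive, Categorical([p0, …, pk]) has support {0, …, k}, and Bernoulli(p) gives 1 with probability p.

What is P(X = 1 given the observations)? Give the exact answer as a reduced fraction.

P(X = 1 | obs) = 1/2

Enumerate traces; 48 have nonzero weight after conditioning:
  (Y=1, Z=0, U=0, X=1, W=0, V=1) weight 1/378
  (Y=1, Z=0, U=0, X=2, W=0, V=0) weight 1/378
  (Y=1, Z=0, U=1, X=1, W=0, V=1) weight 1/378
  (Y=1, Z=0, U=1, X=2, W=0, V=0) weight 1/378
  (Y=1, Z=0, U=2, X=1, W=0, V=1) weight 1/378
  (Y=1, Z=0, U=2, X=2, W=0, V=0) weight 1/378
  (Y=1, Z=0, U=3, X=1, W=0, V=1) weight 1/378
  (Y=1, Z=0, U=3, X=2, W=0, V=0) weight 1/378
  … 40 more
Group by X:
  weight(X=1) = 1/21
  weight(X=2) = 1/21
Total weight = 1/21 + 1/21 = 2/21
P(X=1 | obs) = 1/21 / 2/21 = 1/2
P(X=2 | obs) = 1/21 / 2/21 = 1/2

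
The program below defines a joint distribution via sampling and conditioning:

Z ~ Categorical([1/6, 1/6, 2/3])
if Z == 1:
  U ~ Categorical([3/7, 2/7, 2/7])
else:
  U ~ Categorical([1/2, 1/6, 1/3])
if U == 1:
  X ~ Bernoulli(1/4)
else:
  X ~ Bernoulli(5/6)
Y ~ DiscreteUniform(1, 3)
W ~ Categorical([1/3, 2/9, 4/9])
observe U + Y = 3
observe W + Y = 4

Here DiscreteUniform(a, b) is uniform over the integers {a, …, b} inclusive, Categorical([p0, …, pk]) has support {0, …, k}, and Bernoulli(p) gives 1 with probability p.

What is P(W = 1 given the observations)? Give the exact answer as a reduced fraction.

Enumerate traces; 12 have nonzero weight after conditioning:
  (Z=0, U=0, X=0, Y=3, W=1) weight 1/972
  (Z=0, U=0, X=1, Y=3, W=1) weight 5/972
  (Z=0, U=1, X=0, Y=2, W=2) weight 1/324
  (Z=0, U=1, X=1, Y=2, W=2) weight 1/972
  (Z=1, U=0, X=0, Y=3, W=1) weight 1/1134
  (Z=1, U=0, X=1, Y=3, W=1) weight 5/1134
  (Z=1, U=1, X=0, Y=2, W=2) weight 1/189
  (Z=1, U=1, X=1, Y=2, W=2) weight 1/567
  … 4 more
Group by W:
  weight(W=1) = 41/1134
  weight(W=2) = 47/1701
Total weight = 41/1134 + 47/1701 = 31/486
P(W=1 | obs) = 41/1134 / 31/486 = 123/217
P(W=2 | obs) = 47/1701 / 31/486 = 94/217

P(W = 1 | obs) = 123/217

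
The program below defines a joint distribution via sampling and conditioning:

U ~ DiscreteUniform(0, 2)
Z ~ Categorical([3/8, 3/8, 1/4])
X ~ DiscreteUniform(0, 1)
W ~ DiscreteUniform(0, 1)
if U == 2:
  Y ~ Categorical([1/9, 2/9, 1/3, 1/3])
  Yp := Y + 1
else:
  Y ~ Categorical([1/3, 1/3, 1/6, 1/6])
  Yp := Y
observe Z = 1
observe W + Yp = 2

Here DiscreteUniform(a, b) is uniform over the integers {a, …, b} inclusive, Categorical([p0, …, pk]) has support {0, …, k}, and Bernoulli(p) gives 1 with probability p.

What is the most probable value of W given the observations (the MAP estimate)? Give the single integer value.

argmax_v P(W = v | obs) = 1

Enumerate traces; 12 have nonzero weight after conditioning:
  (U=0, Z=1, X=0, W=0, Y=2) weight 1/192
  (U=0, Z=1, X=0, W=1, Y=1) weight 1/96
  (U=0, Z=1, X=1, W=0, Y=2) weight 1/192
  (U=0, Z=1, X=1, W=1, Y=1) weight 1/96
  (U=1, Z=1, X=0, W=0, Y=2) weight 1/192
  (U=1, Z=1, X=0, W=1, Y=1) weight 1/96
  (U=1, Z=1, X=1, W=0, Y=2) weight 1/192
  (U=1, Z=1, X=1, W=1, Y=1) weight 1/96
  … 4 more
Group by W:
  weight(W=0) = 5/144
  weight(W=1) = 7/144
Total weight = 5/144 + 7/144 = 1/12
P(W=0 | obs) = 5/144 / 1/12 = 5/12
P(W=1 | obs) = 7/144 / 1/12 = 7/12
argmax = 1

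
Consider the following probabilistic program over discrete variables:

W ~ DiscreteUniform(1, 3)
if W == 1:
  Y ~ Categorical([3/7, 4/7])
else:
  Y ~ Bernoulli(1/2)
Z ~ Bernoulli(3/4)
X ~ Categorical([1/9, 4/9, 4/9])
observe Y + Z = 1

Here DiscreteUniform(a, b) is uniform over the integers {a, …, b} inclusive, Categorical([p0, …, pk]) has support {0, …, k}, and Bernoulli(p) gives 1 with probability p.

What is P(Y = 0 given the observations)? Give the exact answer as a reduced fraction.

Enumerate traces; 18 have nonzero weight after conditioning:
  (W=1, Y=0, Z=1, X=0) weight 1/84
  (W=1, Y=0, Z=1, X=1) weight 1/21
  (W=1, Y=0, Z=1, X=2) weight 1/21
  (W=1, Y=1, Z=0, X=0) weight 1/189
  (W=1, Y=1, Z=0, X=1) weight 4/189
  (W=1, Y=1, Z=0, X=2) weight 4/189
  (W=2, Y=0, Z=1, X=0) weight 1/72
  (W=2, Y=0, Z=1, X=1) weight 1/18
  … 10 more
Group by Y:
  weight(Y=0) = 5/14
  weight(Y=1) = 11/84
Total weight = 5/14 + 11/84 = 41/84
P(Y=0 | obs) = 5/14 / 41/84 = 30/41
P(Y=1 | obs) = 11/84 / 41/84 = 11/41

P(Y = 0 | obs) = 30/41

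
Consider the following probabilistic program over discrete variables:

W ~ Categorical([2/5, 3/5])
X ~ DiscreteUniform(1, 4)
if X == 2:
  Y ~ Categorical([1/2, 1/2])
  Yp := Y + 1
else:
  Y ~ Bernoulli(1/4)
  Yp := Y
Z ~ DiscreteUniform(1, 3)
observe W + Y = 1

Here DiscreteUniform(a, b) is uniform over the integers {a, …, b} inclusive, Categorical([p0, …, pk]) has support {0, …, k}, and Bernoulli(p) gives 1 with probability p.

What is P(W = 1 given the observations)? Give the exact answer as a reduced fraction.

P(W = 1 | obs) = 33/43

Enumerate traces; 24 have nonzero weight after conditioning:
  (W=0, X=1, Y=1, Z=1) weight 1/120
  (W=0, X=1, Y=1, Z=2) weight 1/120
  (W=0, X=1, Y=1, Z=3) weight 1/120
  (W=0, X=2, Y=1, Z=1) weight 1/60
  (W=0, X=2, Y=1, Z=2) weight 1/60
  (W=0, X=2, Y=1, Z=3) weight 1/60
  (W=0, X=3, Y=1, Z=1) weight 1/120
  (W=0, X=3, Y=1, Z=2) weight 1/120
  (W=1, X=1, Y=0, Z=1) weight 3/80
  … 15 more
Group by W:
  weight(W=0) = 1/8
  weight(W=1) = 33/80
Total weight = 1/8 + 33/80 = 43/80
P(W=0 | obs) = 1/8 / 43/80 = 10/43
P(W=1 | obs) = 33/80 / 43/80 = 33/43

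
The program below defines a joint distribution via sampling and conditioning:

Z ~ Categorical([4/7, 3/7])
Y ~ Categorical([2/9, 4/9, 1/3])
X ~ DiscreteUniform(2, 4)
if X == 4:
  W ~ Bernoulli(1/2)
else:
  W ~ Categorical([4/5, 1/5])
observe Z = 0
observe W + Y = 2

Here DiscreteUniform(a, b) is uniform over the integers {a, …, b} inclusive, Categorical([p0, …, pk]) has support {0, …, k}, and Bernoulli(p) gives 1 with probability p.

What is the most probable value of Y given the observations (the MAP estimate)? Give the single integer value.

Enumerate traces; 6 have nonzero weight after conditioning:
  (Z=0, Y=1, X=2, W=1) weight 16/945
  (Z=0, Y=1, X=3, W=1) weight 16/945
  (Z=0, Y=1, X=4, W=1) weight 8/189
  (Z=0, Y=2, X=2, W=0) weight 16/315
  (Z=0, Y=2, X=3, W=0) weight 16/315
  (Z=0, Y=2, X=4, W=0) weight 2/63
Group by Y:
  weight(Y=1) = 8/105
  weight(Y=2) = 2/15
Total weight = 8/105 + 2/15 = 22/105
P(Y=1 | obs) = 8/105 / 22/105 = 4/11
P(Y=2 | obs) = 2/15 / 22/105 = 7/11
argmax = 2

argmax_v P(Y = v | obs) = 2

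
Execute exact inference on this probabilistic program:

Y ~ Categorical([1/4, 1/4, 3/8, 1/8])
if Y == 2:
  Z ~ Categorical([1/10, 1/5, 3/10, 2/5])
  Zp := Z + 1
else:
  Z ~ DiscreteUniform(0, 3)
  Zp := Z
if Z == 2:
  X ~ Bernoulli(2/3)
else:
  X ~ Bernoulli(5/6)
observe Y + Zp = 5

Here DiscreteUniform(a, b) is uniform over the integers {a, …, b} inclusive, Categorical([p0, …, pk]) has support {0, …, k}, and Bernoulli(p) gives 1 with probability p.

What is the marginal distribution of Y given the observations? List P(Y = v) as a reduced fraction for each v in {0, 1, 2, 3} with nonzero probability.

P(Y=2) = 18/23, P(Y=3) = 5/23

Enumerate traces; 4 have nonzero weight after conditioning:
  (Y=2, Z=2, X=0) weight 3/80
  (Y=2, Z=2, X=1) weight 3/40
  (Y=3, Z=2, X=0) weight 1/96
  (Y=3, Z=2, X=1) weight 1/48
Group by Y:
  weight(Y=2) = 9/80
  weight(Y=3) = 1/32
Total weight = 9/80 + 1/32 = 23/160
P(Y=2 | obs) = 9/80 / 23/160 = 18/23
P(Y=3 | obs) = 1/32 / 23/160 = 5/23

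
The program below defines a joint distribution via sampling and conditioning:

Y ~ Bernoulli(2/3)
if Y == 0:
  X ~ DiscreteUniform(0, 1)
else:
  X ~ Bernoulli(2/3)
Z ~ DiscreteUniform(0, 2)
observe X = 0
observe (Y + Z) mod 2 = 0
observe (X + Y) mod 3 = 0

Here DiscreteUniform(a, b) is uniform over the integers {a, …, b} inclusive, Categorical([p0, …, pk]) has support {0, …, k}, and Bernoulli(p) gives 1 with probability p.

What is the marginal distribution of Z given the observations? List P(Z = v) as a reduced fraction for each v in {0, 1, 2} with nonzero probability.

P(Z=0) = 1/2, P(Z=2) = 1/2

Enumerate traces; 2 have nonzero weight after conditioning:
  (Y=0, X=0, Z=0) weight 1/18
  (Y=0, X=0, Z=2) weight 1/18
Group by Z:
  weight(Z=0) = 1/18
  weight(Z=2) = 1/18
Total weight = 1/18 + 1/18 = 1/9
P(Z=0 | obs) = 1/18 / 1/9 = 1/2
P(Z=2 | obs) = 1/18 / 1/9 = 1/2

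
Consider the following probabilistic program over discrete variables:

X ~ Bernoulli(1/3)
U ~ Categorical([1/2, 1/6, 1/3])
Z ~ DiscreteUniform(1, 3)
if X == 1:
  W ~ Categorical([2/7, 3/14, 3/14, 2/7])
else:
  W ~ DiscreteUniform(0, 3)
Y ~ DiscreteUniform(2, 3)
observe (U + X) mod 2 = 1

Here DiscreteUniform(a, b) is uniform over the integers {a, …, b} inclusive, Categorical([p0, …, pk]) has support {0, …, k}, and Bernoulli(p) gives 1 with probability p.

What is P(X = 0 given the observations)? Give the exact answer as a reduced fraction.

P(X = 0 | obs) = 2/7

Enumerate traces; 72 have nonzero weight after conditioning:
  (X=0, U=1, Z=1, W=0, Y=2) weight 1/216
  (X=0, U=1, Z=1, W=0, Y=3) weight 1/216
  (X=0, U=1, Z=1, W=1, Y=2) weight 1/216
  (X=0, U=1, Z=1, W=1, Y=3) weight 1/216
  (X=0, U=1, Z=1, W=2, Y=2) weight 1/216
  (X=0, U=1, Z=1, W=2, Y=3) weight 1/216
  (X=0, U=1, Z=1, W=3, Y=2) weight 1/216
  (X=0, U=1, Z=1, W=3, Y=3) weight 1/216
  (X=1, U=0, Z=1, W=0, Y=2) weight 1/126
  … 63 more
Group by X:
  weight(X=0) = 1/9
  weight(X=1) = 5/18
Total weight = 1/9 + 5/18 = 7/18
P(X=0 | obs) = 1/9 / 7/18 = 2/7
P(X=1 | obs) = 5/18 / 7/18 = 5/7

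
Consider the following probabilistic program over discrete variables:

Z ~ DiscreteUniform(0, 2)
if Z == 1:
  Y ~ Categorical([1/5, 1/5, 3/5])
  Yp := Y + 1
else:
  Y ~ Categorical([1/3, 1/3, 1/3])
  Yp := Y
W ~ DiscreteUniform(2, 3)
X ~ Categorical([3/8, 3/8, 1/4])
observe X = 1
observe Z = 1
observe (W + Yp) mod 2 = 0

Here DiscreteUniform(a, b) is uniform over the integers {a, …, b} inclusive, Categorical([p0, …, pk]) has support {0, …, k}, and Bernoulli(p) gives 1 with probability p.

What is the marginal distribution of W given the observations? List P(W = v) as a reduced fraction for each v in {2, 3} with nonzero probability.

Enumerate traces; 3 have nonzero weight after conditioning:
  (Z=1, Y=0, W=3, X=1) weight 1/80
  (Z=1, Y=1, W=2, X=1) weight 1/80
  (Z=1, Y=2, W=3, X=1) weight 3/80
Group by W:
  weight(W=2) = 1/80
  weight(W=3) = 1/20
Total weight = 1/80 + 1/20 = 1/16
P(W=2 | obs) = 1/80 / 1/16 = 1/5
P(W=3 | obs) = 1/20 / 1/16 = 4/5

P(W=2) = 1/5, P(W=3) = 4/5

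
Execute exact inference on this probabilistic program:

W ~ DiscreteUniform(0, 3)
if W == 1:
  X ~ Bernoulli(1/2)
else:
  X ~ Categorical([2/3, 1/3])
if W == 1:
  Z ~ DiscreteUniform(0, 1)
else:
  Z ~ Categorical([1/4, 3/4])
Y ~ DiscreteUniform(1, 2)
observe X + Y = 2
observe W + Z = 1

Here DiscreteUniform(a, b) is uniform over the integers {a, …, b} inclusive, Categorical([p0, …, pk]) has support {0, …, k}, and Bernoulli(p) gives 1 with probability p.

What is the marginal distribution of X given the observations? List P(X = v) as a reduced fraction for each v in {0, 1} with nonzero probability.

P(X=0) = 3/5, P(X=1) = 2/5

Enumerate traces; 4 have nonzero weight after conditioning:
  (W=0, X=0, Z=1, Y=2) weight 1/16
  (W=0, X=1, Z=1, Y=1) weight 1/32
  (W=1, X=0, Z=0, Y=2) weight 1/32
  (W=1, X=1, Z=0, Y=1) weight 1/32
Group by X:
  weight(X=0) = 3/32
  weight(X=1) = 1/16
Total weight = 3/32 + 1/16 = 5/32
P(X=0 | obs) = 3/32 / 5/32 = 3/5
P(X=1 | obs) = 1/16 / 5/32 = 2/5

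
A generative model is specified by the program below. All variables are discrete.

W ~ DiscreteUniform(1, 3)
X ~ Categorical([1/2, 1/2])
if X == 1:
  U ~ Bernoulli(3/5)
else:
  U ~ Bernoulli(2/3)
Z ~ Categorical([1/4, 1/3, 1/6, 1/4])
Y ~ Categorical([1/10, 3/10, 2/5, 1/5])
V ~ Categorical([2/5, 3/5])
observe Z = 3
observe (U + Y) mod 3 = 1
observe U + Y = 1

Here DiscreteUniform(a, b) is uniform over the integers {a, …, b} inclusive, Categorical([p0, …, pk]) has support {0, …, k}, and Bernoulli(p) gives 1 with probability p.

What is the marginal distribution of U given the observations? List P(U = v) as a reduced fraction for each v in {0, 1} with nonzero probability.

P(U=0) = 33/52, P(U=1) = 19/52

Enumerate traces; 24 have nonzero weight after conditioning:
  (W=1, X=0, U=0, Z=3, Y=1, V=0) weight 1/600
  (W=1, X=0, U=0, Z=3, Y=1, V=1) weight 1/400
  (W=1, X=0, U=1, Z=3, Y=0, V=0) weight 1/900
  (W=1, X=0, U=1, Z=3, Y=0, V=1) weight 1/600
  (W=1, X=1, U=0, Z=3, Y=1, V=0) weight 1/500
  (W=1, X=1, U=0, Z=3, Y=1, V=1) weight 3/1000
  (W=1, X=1, U=1, Z=3, Y=0, V=0) weight 1/1000
  (W=1, X=1, U=1, Z=3, Y=0, V=1) weight 3/2000
  … 16 more
Group by U:
  weight(U=0) = 11/400
  weight(U=1) = 19/1200
Total weight = 11/400 + 19/1200 = 13/300
P(U=0 | obs) = 11/400 / 13/300 = 33/52
P(U=1 | obs) = 19/1200 / 13/300 = 19/52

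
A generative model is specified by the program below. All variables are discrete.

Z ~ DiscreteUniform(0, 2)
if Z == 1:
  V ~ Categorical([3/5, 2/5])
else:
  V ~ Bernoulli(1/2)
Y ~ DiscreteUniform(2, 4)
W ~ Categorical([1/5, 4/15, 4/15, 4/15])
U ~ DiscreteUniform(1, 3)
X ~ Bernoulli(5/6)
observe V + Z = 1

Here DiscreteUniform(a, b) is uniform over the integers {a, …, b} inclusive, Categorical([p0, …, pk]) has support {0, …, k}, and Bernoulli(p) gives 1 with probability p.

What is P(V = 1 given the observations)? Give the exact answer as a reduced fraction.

Enumerate traces; 144 have nonzero weight after conditioning:
  (Z=0, V=1, Y=2, W=0, U=1, X=0) weight 1/1620
  (Z=0, V=1, Y=2, W=0, U=1, X=1) weight 1/324
  (Z=0, V=1, Y=2, W=0, U=2, X=0) weight 1/1620
  (Z=0, V=1, Y=2, W=0, U=2, X=1) weight 1/324
  (Z=0, V=1, Y=2, W=0, U=3, X=0) weight 1/1620
  (Z=0, V=1, Y=2, W=0, U=3, X=1) weight 1/324
  (Z=0, V=1, Y=2, W=1, U=1, X=0) weight 1/1215
  (Z=0, V=1, Y=2, W=1, U=1, X=1) weight 1/243
  (Z=1, V=0, Y=2, W=0, U=1, X=0) weight 1/1350
  … 135 more
Group by V:
  weight(V=0) = 1/5
  weight(V=1) = 1/6
Total weight = 1/5 + 1/6 = 11/30
P(V=0 | obs) = 1/5 / 11/30 = 6/11
P(V=1 | obs) = 1/6 / 11/30 = 5/11

P(V = 1 | obs) = 5/11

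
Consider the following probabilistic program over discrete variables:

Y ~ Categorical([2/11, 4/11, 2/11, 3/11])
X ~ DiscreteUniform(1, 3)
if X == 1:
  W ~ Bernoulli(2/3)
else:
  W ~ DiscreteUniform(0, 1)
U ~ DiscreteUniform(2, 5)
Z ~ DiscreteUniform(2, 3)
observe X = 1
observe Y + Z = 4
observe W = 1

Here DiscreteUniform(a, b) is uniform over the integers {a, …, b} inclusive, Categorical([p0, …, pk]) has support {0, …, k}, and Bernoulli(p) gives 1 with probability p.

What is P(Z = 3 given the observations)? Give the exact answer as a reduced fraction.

Enumerate traces; 8 have nonzero weight after conditioning:
  (Y=1, X=1, W=1, U=2, Z=3) weight 1/99
  (Y=1, X=1, W=1, U=3, Z=3) weight 1/99
  (Y=1, X=1, W=1, U=4, Z=3) weight 1/99
  (Y=1, X=1, W=1, U=5, Z=3) weight 1/99
  (Y=2, X=1, W=1, U=2, Z=2) weight 1/198
  (Y=2, X=1, W=1, U=3, Z=2) weight 1/198
  (Y=2, X=1, W=1, U=4, Z=2) weight 1/198
  (Y=2, X=1, W=1, U=5, Z=2) weight 1/198
Group by Z:
  weight(Z=2) = 2/99
  weight(Z=3) = 4/99
Total weight = 2/99 + 4/99 = 2/33
P(Z=2 | obs) = 2/99 / 2/33 = 1/3
P(Z=3 | obs) = 4/99 / 2/33 = 2/3

P(Z = 3 | obs) = 2/3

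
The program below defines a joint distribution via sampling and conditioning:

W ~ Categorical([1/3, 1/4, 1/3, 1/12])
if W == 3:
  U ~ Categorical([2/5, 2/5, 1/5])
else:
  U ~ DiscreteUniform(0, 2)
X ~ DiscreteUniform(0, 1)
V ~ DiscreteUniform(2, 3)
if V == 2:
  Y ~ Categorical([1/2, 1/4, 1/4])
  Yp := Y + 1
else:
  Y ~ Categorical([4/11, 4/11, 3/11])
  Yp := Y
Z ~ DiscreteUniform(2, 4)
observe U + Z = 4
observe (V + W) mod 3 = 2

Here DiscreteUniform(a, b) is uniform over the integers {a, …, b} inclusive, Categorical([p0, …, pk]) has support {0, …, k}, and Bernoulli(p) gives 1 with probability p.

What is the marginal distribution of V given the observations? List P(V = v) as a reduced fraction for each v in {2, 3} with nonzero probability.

P(V=2) = 5/9, P(V=3) = 4/9

Enumerate traces; 54 have nonzero weight after conditioning:
  (W=0, U=0, X=0, V=2, Y=0, Z=4) weight 1/216
  (W=0, U=0, X=0, V=2, Y=1, Z=4) weight 1/432
  (W=0, U=0, X=0, V=2, Y=2, Z=4) weight 1/432
  (W=0, U=0, X=1, V=2, Y=0, Z=4) weight 1/216
  (W=0, U=0, X=1, V=2, Y=1, Z=4) weight 1/432
  (W=0, U=0, X=1, V=2, Y=2, Z=4) weight 1/432
  (W=0, U=1, X=0, V=2, Y=0, Z=3) weight 1/216
  (W=0, U=1, X=0, V=2, Y=1, Z=3) weight 1/432
  (W=2, U=0, X=0, V=3, Y=0, Z=4) weight 1/297
  … 45 more
Group by V:
  weight(V=2) = 5/72
  weight(V=3) = 1/18
Total weight = 5/72 + 1/18 = 1/8
P(V=2 | obs) = 5/72 / 1/8 = 5/9
P(V=3 | obs) = 1/18 / 1/8 = 4/9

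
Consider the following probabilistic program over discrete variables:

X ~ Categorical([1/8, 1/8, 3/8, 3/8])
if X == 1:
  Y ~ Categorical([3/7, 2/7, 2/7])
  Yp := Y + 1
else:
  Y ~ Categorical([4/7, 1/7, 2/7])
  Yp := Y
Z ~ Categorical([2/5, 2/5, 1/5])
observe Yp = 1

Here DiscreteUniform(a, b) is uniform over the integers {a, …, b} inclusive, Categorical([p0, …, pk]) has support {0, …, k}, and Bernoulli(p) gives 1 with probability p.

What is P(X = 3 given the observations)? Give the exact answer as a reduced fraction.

P(X = 3 | obs) = 3/10

Enumerate traces; 12 have nonzero weight after conditioning:
  (X=0, Y=1, Z=0) weight 1/140
  (X=0, Y=1, Z=1) weight 1/140
  (X=0, Y=1, Z=2) weight 1/280
  (X=1, Y=0, Z=0) weight 3/140
  (X=1, Y=0, Z=1) weight 3/140
  (X=1, Y=0, Z=2) weight 3/280
  (X=2, Y=1, Z=0) weight 3/140
  (X=2, Y=1, Z=1) weight 3/140
  (X=3, Y=1, Z=0) weight 3/140
  … 3 more
Group by X:
  weight(X=0) = 1/56
  weight(X=1) = 3/56
  weight(X=2) = 3/56
  weight(X=3) = 3/56
Total weight = 1/56 + 3/56 + 3/56 + 3/56 = 5/28
P(X=0 | obs) = 1/56 / 5/28 = 1/10
P(X=1 | obs) = 3/56 / 5/28 = 3/10
P(X=2 | obs) = 3/56 / 5/28 = 3/10
P(X=3 | obs) = 3/56 / 5/28 = 3/10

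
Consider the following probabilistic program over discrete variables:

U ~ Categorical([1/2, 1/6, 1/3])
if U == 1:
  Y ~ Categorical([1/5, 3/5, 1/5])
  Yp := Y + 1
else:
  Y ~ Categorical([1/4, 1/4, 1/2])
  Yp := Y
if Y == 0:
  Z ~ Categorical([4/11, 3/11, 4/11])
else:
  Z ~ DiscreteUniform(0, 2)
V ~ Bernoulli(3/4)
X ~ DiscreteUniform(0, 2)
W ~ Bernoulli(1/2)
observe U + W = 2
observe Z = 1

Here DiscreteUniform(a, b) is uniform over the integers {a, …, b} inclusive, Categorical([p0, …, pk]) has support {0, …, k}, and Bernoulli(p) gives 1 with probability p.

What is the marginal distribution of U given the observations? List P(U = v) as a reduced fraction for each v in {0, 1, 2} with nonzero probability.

Enumerate traces; 36 have nonzero weight after conditioning:
  (U=1, Y=0, Z=1, V=0, X=0, W=1) weight 1/2640
  (U=1, Y=0, Z=1, V=0, X=1, W=1) weight 1/2640
  (U=1, Y=0, Z=1, V=0, X=2, W=1) weight 1/2640
  (U=1, Y=0, Z=1, V=1, X=0, W=1) weight 1/880
  (U=1, Y=0, Z=1, V=1, X=1, W=1) weight 1/880
  (U=1, Y=0, Z=1, V=1, X=2, W=1) weight 1/880
  (U=1, Y=1, Z=1, V=0, X=0, W=1) weight 1/720
  (U=1, Y=1, Z=1, V=0, X=1, W=1) weight 1/720
  (U=2, Y=0, Z=1, V=0, X=0, W=0) weight 1/1056
  … 27 more
Group by U:
  weight(U=1) = 53/1980
  weight(U=2) = 7/132
Total weight = 53/1980 + 7/132 = 79/990
P(U=1 | obs) = 53/1980 / 79/990 = 53/158
P(U=2 | obs) = 7/132 / 79/990 = 105/158

P(U=1) = 53/158, P(U=2) = 105/158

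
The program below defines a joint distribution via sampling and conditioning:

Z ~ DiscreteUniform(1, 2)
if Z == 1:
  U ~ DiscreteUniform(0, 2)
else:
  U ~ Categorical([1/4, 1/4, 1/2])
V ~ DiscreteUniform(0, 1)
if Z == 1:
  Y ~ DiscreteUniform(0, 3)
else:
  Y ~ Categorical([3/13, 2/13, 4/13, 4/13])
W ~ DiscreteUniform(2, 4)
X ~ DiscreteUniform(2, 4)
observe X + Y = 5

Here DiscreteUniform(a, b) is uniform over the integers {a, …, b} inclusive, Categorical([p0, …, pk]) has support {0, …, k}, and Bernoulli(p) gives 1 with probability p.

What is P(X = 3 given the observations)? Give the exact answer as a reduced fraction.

Enumerate traces; 108 have nonzero weight after conditioning:
  (Z=1, U=0, V=0, Y=1, W=2, X=4) weight 1/432
  (Z=1, U=0, V=0, Y=1, W=3, X=4) weight 1/432
  (Z=1, U=0, V=0, Y=1, W=4, X=4) weight 1/432
  (Z=1, U=0, V=0, Y=2, W=2, X=3) weight 1/432
  (Z=1, U=0, V=0, Y=2, W=3, X=3) weight 1/432
  (Z=1, U=0, V=0, Y=2, W=4, X=3) weight 1/432
  (Z=1, U=0, V=0, Y=3, W=2, X=2) weight 1/432
  (Z=1, U=0, V=0, Y=3, W=3, X=2) weight 1/432
  … 100 more
Group by X:
  weight(X=2) = 29/312
  weight(X=3) = 29/312
  weight(X=4) = 7/104
Total weight = 29/312 + 29/312 + 7/104 = 79/312
P(X=2 | obs) = 29/312 / 79/312 = 29/79
P(X=3 | obs) = 29/312 / 79/312 = 29/79
P(X=4 | obs) = 7/104 / 79/312 = 21/79

P(X = 3 | obs) = 29/79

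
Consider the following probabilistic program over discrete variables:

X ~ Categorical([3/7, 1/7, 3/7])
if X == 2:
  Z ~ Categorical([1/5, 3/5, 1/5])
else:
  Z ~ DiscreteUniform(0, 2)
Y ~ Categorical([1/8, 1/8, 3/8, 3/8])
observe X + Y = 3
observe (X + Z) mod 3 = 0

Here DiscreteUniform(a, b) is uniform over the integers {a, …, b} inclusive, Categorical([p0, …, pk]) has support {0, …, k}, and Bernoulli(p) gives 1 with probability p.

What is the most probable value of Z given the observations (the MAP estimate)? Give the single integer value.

Enumerate traces; 3 have nonzero weight after conditioning:
  (X=0, Z=0, Y=3) weight 3/56
  (X=1, Z=2, Y=2) weight 1/56
  (X=2, Z=1, Y=1) weight 9/280
Group by Z:
  weight(Z=0) = 3/56
  weight(Z=1) = 9/280
  weight(Z=2) = 1/56
Total weight = 3/56 + 9/280 + 1/56 = 29/280
P(Z=0 | obs) = 3/56 / 29/280 = 15/29
P(Z=1 | obs) = 9/280 / 29/280 = 9/29
P(Z=2 | obs) = 1/56 / 29/280 = 5/29
argmax = 0

argmax_v P(Z = v | obs) = 0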